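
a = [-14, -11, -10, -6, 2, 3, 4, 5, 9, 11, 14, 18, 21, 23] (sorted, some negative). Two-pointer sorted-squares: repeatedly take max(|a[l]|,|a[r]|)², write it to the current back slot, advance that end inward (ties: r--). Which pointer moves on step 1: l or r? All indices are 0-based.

r

l=0 r=13: |-14|<=|23| out[13]=529, r--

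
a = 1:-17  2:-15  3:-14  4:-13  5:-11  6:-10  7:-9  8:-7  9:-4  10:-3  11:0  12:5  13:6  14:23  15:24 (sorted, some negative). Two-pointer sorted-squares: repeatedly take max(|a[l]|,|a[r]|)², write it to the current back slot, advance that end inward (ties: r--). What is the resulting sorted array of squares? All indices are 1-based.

[0, 9, 16, 25, 36, 49, 81, 100, 121, 169, 196, 225, 289, 529, 576]

l=1 r=15: |-17|<=|24| out[15]=576, r--
l=1 r=14: |-17|<=|23| out[14]=529, r--
l=1 r=13: |-17|>|6| out[13]=289, l++
l=2 r=13: |-15|>|6| out[12]=225, l++
l=3 r=13: |-14|>|6| out[11]=196, l++
l=4 r=13: |-13|>|6| out[10]=169, l++
l=5 r=13: |-11|>|6| out[9]=121, l++
l=6 r=13: |-10|>|6| out[8]=100, l++
l=7 r=13: |-9|>|6| out[7]=81, l++
l=8 r=13: |-7|>|6| out[6]=49, l++
l=9 r=13: |-4|<=|6| out[5]=36, r--
l=9 r=12: |-4|<=|5| out[4]=25, r--
l=9 r=11: |-4|>|0| out[3]=16, l++
l=10 r=11: |-3|>|0| out[2]=9, l++
l=11 r=11: |0|<=|0| out[1]=0, r--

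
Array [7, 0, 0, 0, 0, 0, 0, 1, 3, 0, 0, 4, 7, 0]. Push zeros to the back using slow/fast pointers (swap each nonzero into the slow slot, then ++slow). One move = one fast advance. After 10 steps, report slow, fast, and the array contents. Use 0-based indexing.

slow=0 fast=0: a[fast]=7≠0 swap→a[0]=7, slow++,fast++
slow=1 fast=1: a[fast]=0, fast++
slow=1 fast=2: a[fast]=0, fast++
slow=1 fast=3: a[fast]=0, fast++
slow=1 fast=4: a[fast]=0, fast++
slow=1 fast=5: a[fast]=0, fast++
slow=1 fast=6: a[fast]=0, fast++
slow=1 fast=7: a[fast]=1≠0 swap→a[1]=1, slow++,fast++
slow=2 fast=8: a[fast]=3≠0 swap→a[2]=3, slow++,fast++
slow=3 fast=9: a[fast]=0, fast++

slow=3, fast=10, a=[7, 1, 3, 0, 0, 0, 0, 0, 0, 0, 0, 4, 7, 0]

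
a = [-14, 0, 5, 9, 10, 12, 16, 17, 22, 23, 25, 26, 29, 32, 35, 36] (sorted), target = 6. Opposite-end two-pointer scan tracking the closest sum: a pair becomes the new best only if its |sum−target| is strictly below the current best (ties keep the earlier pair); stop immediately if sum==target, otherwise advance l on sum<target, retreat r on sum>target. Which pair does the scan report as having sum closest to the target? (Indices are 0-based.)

[0,15] -14+36=22 d=16 * → r--
[0,14] -14+35=21 d=15 * → r--
[0,13] -14+32=18 d=12 * → r--
[0,12] -14+29=15 d=9 * → r--
[0,11] -14+26=12 d=6 * → r--
[0,10] -14+25=11 d=5 * → r--
[0,9] -14+23=9 d=3 * → r--
[0,8] -14+22=8 d=2 * → r--
[0,7] -14+17=3 d=3 → l++
[1,7] 0+17=17 d=11 → r--
[1,6] 0+16=16 d=10 → r--
[1,5] 0+12=12 d=6 → r--
[1,4] 0+10=10 d=4 → r--
[1,3] 0+9=9 d=3 → r--
[1,2] 0+5=5 d=1 * → l++

pair (0, 5) with sum 5 (|Δ|=1)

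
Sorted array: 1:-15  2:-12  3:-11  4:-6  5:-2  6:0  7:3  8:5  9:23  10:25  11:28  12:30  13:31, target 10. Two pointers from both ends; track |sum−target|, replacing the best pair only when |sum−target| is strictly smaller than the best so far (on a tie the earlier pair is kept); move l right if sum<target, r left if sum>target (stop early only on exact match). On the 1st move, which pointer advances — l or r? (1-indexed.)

r

l=1 r=13: -15+31=16 d=6 *, r--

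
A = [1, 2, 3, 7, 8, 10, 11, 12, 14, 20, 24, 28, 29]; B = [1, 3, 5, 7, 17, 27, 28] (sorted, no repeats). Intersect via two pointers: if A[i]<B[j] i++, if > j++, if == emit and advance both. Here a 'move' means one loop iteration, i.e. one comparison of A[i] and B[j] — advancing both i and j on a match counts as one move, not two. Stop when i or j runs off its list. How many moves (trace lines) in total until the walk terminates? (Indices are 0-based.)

15 moves

[i=0,j=0] 1==1 emit → i++,j++
[i=1,j=1] 2<3 → i++
[i=2,j=1] 3==3 emit → i++,j++
[i=3,j=2] 7>5 → j++
[i=3,j=3] 7==7 emit → i++,j++
[i=4,j=4] 8<17 → i++
[i=5,j=4] 10<17 → i++
[i=6,j=4] 11<17 → i++
[i=7,j=4] 12<17 → i++
[i=8,j=4] 14<17 → i++
[i=9,j=4] 20>17 → j++
[i=9,j=5] 20<27 → i++
[i=10,j=5] 24<27 → i++
[i=11,j=5] 28>27 → j++
[i=11,j=6] 28==28 emit → i++,j++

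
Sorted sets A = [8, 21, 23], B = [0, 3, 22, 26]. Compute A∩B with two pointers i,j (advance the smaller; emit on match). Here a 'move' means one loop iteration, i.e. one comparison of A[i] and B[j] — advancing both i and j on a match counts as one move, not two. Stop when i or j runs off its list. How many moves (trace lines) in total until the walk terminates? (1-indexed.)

[i=1,j=1] 8>0 → j++
[i=1,j=2] 8>3 → j++
[i=1,j=3] 8<22 → i++
[i=2,j=3] 21<22 → i++
[i=3,j=3] 23>22 → j++
[i=3,j=4] 23<26 → i++

6 moves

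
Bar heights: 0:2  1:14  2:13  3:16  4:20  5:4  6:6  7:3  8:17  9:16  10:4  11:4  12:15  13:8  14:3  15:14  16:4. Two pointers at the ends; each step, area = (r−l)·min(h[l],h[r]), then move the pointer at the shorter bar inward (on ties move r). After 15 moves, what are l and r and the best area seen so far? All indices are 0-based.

l=0 r=16: min(2,4)*16=32 best=32 *, l++
l=1 r=16: min(14,4)*15=60 best=60 *, r--
l=1 r=15: min(14,14)*14=196 best=196 *, r--
l=1 r=14: min(14,3)*13=39 best=196, r--
l=1 r=13: min(14,8)*12=96 best=196, r--
l=1 r=12: min(14,15)*11=154 best=196, l++
l=2 r=12: min(13,15)*10=130 best=196, l++
l=3 r=12: min(16,15)*9=135 best=196, r--
l=3 r=11: min(16,4)*8=32 best=196, r--
l=3 r=10: min(16,4)*7=28 best=196, r--
l=3 r=9: min(16,16)*6=96 best=196, r--
l=3 r=8: min(16,17)*5=80 best=196, l++
l=4 r=8: min(20,17)*4=68 best=196, r--
l=4 r=7: min(20,3)*3=9 best=196, r--
l=4 r=6: min(20,6)*2=12 best=196, r--

l=4, r=5, best area=196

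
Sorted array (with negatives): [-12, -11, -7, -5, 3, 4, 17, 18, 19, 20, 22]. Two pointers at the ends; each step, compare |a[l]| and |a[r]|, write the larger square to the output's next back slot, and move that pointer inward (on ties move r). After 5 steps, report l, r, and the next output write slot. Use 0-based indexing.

[0,10] |-12|<=|22| out[10]=484 → r--
[0,9] |-12|<=|20| out[9]=400 → r--
[0,8] |-12|<=|19| out[8]=361 → r--
[0,7] |-12|<=|18| out[7]=324 → r--
[0,6] |-12|<=|17| out[6]=289 → r--

l=0, r=5, next write slot=5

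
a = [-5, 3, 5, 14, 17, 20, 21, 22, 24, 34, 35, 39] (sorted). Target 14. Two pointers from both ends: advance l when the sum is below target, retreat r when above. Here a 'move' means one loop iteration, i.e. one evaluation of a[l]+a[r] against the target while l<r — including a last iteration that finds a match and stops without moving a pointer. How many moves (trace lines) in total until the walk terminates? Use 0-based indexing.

11 moves

l=0 r=11: -5+39=34 >14, r--
l=0 r=10: -5+35=30 >14, r--
l=0 r=9: -5+34=29 >14, r--
l=0 r=8: -5+24=19 >14, r--
l=0 r=7: -5+22=17 >14, r--
l=0 r=6: -5+21=16 >14, r--
l=0 r=5: -5+20=15 >14, r--
l=0 r=4: -5+17=12 <14, l++
l=1 r=4: 3+17=20 >14, r--
l=1 r=3: 3+14=17 >14, r--
l=1 r=2: 3+5=8 <14, l++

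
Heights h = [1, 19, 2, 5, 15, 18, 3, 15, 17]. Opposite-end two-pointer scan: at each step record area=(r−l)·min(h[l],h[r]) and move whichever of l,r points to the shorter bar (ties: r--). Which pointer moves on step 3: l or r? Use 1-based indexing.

[1,9] min(1,17)*8=8 best=8 * → l++
[2,9] min(19,17)*7=119 best=119 * → r--
[2,8] min(19,15)*6=90 best=119 → r--

r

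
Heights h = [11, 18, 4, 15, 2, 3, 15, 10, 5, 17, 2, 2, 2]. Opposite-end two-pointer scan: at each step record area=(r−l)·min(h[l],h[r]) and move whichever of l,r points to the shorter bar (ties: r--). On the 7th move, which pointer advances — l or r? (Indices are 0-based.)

r

l=0 r=12: min(11,2)*12=24 best=24 *, r--
l=0 r=11: min(11,2)*11=22 best=24, r--
l=0 r=10: min(11,2)*10=20 best=24, r--
l=0 r=9: min(11,17)*9=99 best=99 *, l++
l=1 r=9: min(18,17)*8=136 best=136 *, r--
l=1 r=8: min(18,5)*7=35 best=136, r--
l=1 r=7: min(18,10)*6=60 best=136, r--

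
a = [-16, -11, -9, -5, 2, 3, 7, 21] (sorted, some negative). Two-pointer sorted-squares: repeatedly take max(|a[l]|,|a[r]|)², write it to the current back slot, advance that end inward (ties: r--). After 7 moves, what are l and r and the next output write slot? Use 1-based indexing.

[1,8] |-16|<=|21| out[8]=441 → r--
[1,7] |-16|>|7| out[7]=256 → l++
[2,7] |-11|>|7| out[6]=121 → l++
[3,7] |-9|>|7| out[5]=81 → l++
[4,7] |-5|<=|7| out[4]=49 → r--
[4,6] |-5|>|3| out[3]=25 → l++
[5,6] |2|<=|3| out[2]=9 → r--

l=5, r=5, next write slot=1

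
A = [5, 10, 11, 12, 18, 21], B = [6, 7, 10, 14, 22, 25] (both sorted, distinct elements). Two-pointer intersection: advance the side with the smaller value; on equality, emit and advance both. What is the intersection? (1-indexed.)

intersection = [10]

i=1 j=1: 5<6, i++
i=2 j=1: 10>6, j++
i=2 j=2: 10>7, j++
i=2 j=3: 10==10 emit, i++,j++
i=3 j=4: 11<14, i++
i=4 j=4: 12<14, i++
i=5 j=4: 18>14, j++
i=5 j=5: 18<22, i++
i=6 j=5: 21<22, i++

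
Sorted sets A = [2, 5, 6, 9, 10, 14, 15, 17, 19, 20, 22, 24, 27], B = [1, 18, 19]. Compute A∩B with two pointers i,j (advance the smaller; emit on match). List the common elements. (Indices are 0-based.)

i=0 j=0: 2>1, j++
i=0 j=1: 2<18, i++
i=1 j=1: 5<18, i++
i=2 j=1: 6<18, i++
i=3 j=1: 9<18, i++
i=4 j=1: 10<18, i++
i=5 j=1: 14<18, i++
i=6 j=1: 15<18, i++
i=7 j=1: 17<18, i++
i=8 j=1: 19>18, j++
i=8 j=2: 19==19 emit, i++,j++

intersection = [19]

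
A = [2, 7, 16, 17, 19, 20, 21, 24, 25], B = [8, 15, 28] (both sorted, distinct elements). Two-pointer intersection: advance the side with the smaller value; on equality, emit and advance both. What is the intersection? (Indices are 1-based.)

intersection = []

[i=1,j=1] 2<8 → i++
[i=2,j=1] 7<8 → i++
[i=3,j=1] 16>8 → j++
[i=3,j=2] 16>15 → j++
[i=3,j=3] 16<28 → i++
[i=4,j=3] 17<28 → i++
[i=5,j=3] 19<28 → i++
[i=6,j=3] 20<28 → i++
[i=7,j=3] 21<28 → i++
[i=8,j=3] 24<28 → i++
[i=9,j=3] 25<28 → i++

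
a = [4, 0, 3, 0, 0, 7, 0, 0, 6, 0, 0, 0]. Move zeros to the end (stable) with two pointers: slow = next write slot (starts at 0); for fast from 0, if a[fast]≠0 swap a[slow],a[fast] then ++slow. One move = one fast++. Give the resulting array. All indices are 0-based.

[4, 3, 7, 6, 0, 0, 0, 0, 0, 0, 0, 0]

(s=0,f=0) a[fast]=4≠0 swap→a[0]=4 → slow++,fast++
(s=1,f=1) a[fast]=0 → fast++
(s=1,f=2) a[fast]=3≠0 swap→a[1]=3 → slow++,fast++
(s=2,f=3) a[fast]=0 → fast++
(s=2,f=4) a[fast]=0 → fast++
(s=2,f=5) a[fast]=7≠0 swap→a[2]=7 → slow++,fast++
(s=3,f=6) a[fast]=0 → fast++
(s=3,f=7) a[fast]=0 → fast++
(s=3,f=8) a[fast]=6≠0 swap→a[3]=6 → slow++,fast++
(s=4,f=9) a[fast]=0 → fast++
(s=4,f=10) a[fast]=0 → fast++
(s=4,f=11) a[fast]=0 → fast++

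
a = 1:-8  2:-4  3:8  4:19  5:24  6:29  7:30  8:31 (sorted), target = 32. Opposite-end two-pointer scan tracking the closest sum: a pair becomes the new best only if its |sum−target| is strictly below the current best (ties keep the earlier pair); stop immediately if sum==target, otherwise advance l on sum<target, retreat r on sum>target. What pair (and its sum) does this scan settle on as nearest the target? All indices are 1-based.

l=1 r=8: -8+31=23 d=9 *, l++
l=2 r=8: -4+31=27 d=5 *, l++
l=3 r=8: 8+31=39 d=7, r--
l=3 r=7: 8+30=38 d=6, r--
l=3 r=6: 8+29=37 d=5, r--
l=3 r=5: 8+24=32 d=0 *, stop

pair (8, 24) with sum 32 (|Δ|=0)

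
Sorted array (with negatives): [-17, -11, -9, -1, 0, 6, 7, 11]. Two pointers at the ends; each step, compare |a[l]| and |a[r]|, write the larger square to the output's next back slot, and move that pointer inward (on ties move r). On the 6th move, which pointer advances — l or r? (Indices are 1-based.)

r

l=1 r=8: |-17|>|11| out[8]=289, l++
l=2 r=8: |-11|<=|11| out[7]=121, r--
l=2 r=7: |-11|>|7| out[6]=121, l++
l=3 r=7: |-9|>|7| out[5]=81, l++
l=4 r=7: |-1|<=|7| out[4]=49, r--
l=4 r=6: |-1|<=|6| out[3]=36, r--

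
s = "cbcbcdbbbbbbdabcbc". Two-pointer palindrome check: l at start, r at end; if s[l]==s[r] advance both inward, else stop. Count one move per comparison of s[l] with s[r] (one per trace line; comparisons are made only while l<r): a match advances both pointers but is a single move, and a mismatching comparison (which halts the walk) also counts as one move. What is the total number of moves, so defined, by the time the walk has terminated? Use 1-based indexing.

[1,18] 'c'=='c' → l++,r--
[2,17] 'b'=='b' → l++,r--
[3,16] 'c'=='c' → l++,r--
[4,15] 'b'=='b' → l++,r--
[5,14] 'c'!='a' → stop

5 moves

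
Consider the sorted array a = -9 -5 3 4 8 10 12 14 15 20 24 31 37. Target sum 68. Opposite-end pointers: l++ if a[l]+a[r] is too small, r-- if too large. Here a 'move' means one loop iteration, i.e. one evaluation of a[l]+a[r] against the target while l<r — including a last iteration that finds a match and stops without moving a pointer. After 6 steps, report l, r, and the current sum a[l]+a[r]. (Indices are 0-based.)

l=6, r=12, sum=49

[0,12] -9+37=28 <68 → l++
[1,12] -5+37=32 <68 → l++
[2,12] 3+37=40 <68 → l++
[3,12] 4+37=41 <68 → l++
[4,12] 8+37=45 <68 → l++
[5,12] 10+37=47 <68 → l++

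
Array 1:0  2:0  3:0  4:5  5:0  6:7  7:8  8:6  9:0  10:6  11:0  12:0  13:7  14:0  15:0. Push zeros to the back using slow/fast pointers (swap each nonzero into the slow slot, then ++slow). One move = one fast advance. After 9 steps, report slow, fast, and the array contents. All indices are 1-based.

slow=5, fast=10, a=[5, 7, 8, 6, 0, 0, 0, 0, 0, 6, 0, 0, 7, 0, 0]

(s=1,f=1) a[fast]=0 → fast++
(s=1,f=2) a[fast]=0 → fast++
(s=1,f=3) a[fast]=0 → fast++
(s=1,f=4) a[fast]=5≠0 swap→a[1]=5 → slow++,fast++
(s=2,f=5) a[fast]=0 → fast++
(s=2,f=6) a[fast]=7≠0 swap→a[2]=7 → slow++,fast++
(s=3,f=7) a[fast]=8≠0 swap→a[3]=8 → slow++,fast++
(s=4,f=8) a[fast]=6≠0 swap→a[4]=6 → slow++,fast++
(s=5,f=9) a[fast]=0 → fast++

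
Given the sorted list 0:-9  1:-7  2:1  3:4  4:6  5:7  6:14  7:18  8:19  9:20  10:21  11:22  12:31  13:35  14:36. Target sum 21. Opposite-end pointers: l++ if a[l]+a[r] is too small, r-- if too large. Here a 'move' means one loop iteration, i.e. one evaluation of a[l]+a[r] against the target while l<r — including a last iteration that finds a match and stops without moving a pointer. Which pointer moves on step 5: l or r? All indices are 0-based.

[0,14] -9+36=27 >21 → r--
[0,13] -9+35=26 >21 → r--
[0,12] -9+31=22 >21 → r--
[0,11] -9+22=13 <21 → l++
[1,11] -7+22=15 <21 → l++

l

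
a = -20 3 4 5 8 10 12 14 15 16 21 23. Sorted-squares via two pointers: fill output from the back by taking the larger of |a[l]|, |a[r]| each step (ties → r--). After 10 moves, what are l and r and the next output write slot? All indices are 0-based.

[0,11] |-20|<=|23| out[11]=529 → r--
[0,10] |-20|<=|21| out[10]=441 → r--
[0,9] |-20|>|16| out[9]=400 → l++
[1,9] |3|<=|16| out[8]=256 → r--
[1,8] |3|<=|15| out[7]=225 → r--
[1,7] |3|<=|14| out[6]=196 → r--
[1,6] |3|<=|12| out[5]=144 → r--
[1,5] |3|<=|10| out[4]=100 → r--
[1,4] |3|<=|8| out[3]=64 → r--
[1,3] |3|<=|5| out[2]=25 → r--

l=1, r=2, next write slot=1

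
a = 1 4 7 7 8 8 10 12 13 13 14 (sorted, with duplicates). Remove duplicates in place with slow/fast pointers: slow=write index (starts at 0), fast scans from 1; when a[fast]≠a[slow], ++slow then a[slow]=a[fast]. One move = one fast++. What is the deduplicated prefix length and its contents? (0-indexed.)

length 8; prefix = [1, 4, 7, 8, 10, 12, 13, 14]

(s=0,f=1) a[fast]=4≠a[slow]=1 write a[1]=4 → slow++,fast++
(s=1,f=2) a[fast]=7≠a[slow]=4 write a[2]=7 → slow++,fast++
(s=2,f=3) a[fast]=7=a[slow] dup → fast++
(s=2,f=4) a[fast]=8≠a[slow]=7 write a[3]=8 → slow++,fast++
(s=3,f=5) a[fast]=8=a[slow] dup → fast++
(s=3,f=6) a[fast]=10≠a[slow]=8 write a[4]=10 → slow++,fast++
(s=4,f=7) a[fast]=12≠a[slow]=10 write a[5]=12 → slow++,fast++
(s=5,f=8) a[fast]=13≠a[slow]=12 write a[6]=13 → slow++,fast++
(s=6,f=9) a[fast]=13=a[slow] dup → fast++
(s=6,f=10) a[fast]=14≠a[slow]=13 write a[7]=14 → slow++,fast++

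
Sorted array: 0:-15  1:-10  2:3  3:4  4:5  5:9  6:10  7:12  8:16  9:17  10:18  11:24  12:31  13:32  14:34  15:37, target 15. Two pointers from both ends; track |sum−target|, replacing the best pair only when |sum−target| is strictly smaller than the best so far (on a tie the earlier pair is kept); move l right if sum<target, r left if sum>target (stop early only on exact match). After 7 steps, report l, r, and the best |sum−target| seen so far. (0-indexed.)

l=2, r=10, best |Δ|=1

[0,15] -15+37=22 d=7 * → r--
[0,14] -15+34=19 d=4 * → r--
[0,13] -15+32=17 d=2 * → r--
[0,12] -15+31=16 d=1 * → r--
[0,11] -15+24=9 d=6 → l++
[1,11] -10+24=14 d=1 → l++
[2,11] 3+24=27 d=12 → r--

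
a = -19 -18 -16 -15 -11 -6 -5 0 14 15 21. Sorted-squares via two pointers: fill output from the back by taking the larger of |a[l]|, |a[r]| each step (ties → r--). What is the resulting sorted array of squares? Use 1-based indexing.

l=1 r=11: |-19|<=|21| out[11]=441, r--
l=1 r=10: |-19|>|15| out[10]=361, l++
l=2 r=10: |-18|>|15| out[9]=324, l++
l=3 r=10: |-16|>|15| out[8]=256, l++
l=4 r=10: |-15|<=|15| out[7]=225, r--
l=4 r=9: |-15|>|14| out[6]=225, l++
l=5 r=9: |-11|<=|14| out[5]=196, r--
l=5 r=8: |-11|>|0| out[4]=121, l++
l=6 r=8: |-6|>|0| out[3]=36, l++
l=7 r=8: |-5|>|0| out[2]=25, l++
l=8 r=8: |0|<=|0| out[1]=0, r--

[0, 25, 36, 121, 196, 225, 225, 256, 324, 361, 441]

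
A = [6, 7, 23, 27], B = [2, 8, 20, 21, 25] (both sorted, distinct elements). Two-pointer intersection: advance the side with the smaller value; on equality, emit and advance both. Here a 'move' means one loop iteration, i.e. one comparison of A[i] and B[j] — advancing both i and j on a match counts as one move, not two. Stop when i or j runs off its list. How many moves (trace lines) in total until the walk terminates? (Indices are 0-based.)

i=0 j=0: 6>2, j++
i=0 j=1: 6<8, i++
i=1 j=1: 7<8, i++
i=2 j=1: 23>8, j++
i=2 j=2: 23>20, j++
i=2 j=3: 23>21, j++
i=2 j=4: 23<25, i++
i=3 j=4: 27>25, j++

8 moves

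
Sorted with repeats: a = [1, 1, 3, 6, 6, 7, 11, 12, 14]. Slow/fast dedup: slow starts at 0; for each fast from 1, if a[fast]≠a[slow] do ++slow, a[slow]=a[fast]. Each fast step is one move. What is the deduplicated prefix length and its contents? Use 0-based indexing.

slow=0 fast=1: a[fast]=1=a[slow] dup, fast++
slow=0 fast=2: a[fast]=3≠a[slow]=1 write a[1]=3, slow++,fast++
slow=1 fast=3: a[fast]=6≠a[slow]=3 write a[2]=6, slow++,fast++
slow=2 fast=4: a[fast]=6=a[slow] dup, fast++
slow=2 fast=5: a[fast]=7≠a[slow]=6 write a[3]=7, slow++,fast++
slow=3 fast=6: a[fast]=11≠a[slow]=7 write a[4]=11, slow++,fast++
slow=4 fast=7: a[fast]=12≠a[slow]=11 write a[5]=12, slow++,fast++
slow=5 fast=8: a[fast]=14≠a[slow]=12 write a[6]=14, slow++,fast++

length 7; prefix = [1, 3, 6, 7, 11, 12, 14]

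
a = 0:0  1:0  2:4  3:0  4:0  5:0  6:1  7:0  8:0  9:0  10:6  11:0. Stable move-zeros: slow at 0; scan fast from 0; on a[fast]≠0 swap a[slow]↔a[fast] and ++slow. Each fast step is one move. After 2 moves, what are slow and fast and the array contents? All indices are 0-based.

slow=0, fast=2, a=[0, 0, 4, 0, 0, 0, 1, 0, 0, 0, 6, 0]

slow=0 fast=0: a[fast]=0, fast++
slow=0 fast=1: a[fast]=0, fast++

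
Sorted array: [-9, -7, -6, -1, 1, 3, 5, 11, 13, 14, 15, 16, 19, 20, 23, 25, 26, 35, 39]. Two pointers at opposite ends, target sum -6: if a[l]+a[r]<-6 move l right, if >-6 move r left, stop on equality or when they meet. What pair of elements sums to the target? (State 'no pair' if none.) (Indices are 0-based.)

(-9, 3)

l=0 r=18: -9+39=30 >-6, r--
l=0 r=17: -9+35=26 >-6, r--
l=0 r=16: -9+26=17 >-6, r--
l=0 r=15: -9+25=16 >-6, r--
l=0 r=14: -9+23=14 >-6, r--
l=0 r=13: -9+20=11 >-6, r--
l=0 r=12: -9+19=10 >-6, r--
l=0 r=11: -9+16=7 >-6, r--
l=0 r=10: -9+15=6 >-6, r--
l=0 r=9: -9+14=5 >-6, r--
l=0 r=8: -9+13=4 >-6, r--
l=0 r=7: -9+11=2 >-6, r--
l=0 r=6: -9+5=-4 >-6, r--
l=0 r=5: -9+3=-6, found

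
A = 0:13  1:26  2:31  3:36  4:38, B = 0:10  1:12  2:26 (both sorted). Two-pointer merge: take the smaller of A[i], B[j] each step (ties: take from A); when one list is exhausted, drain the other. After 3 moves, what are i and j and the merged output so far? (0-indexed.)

i=0 j=0: A[i]=13>B[j]=10 take 10, j++
i=0 j=1: A[i]=13>B[j]=12 take 12, j++
i=0 j=2: A[i]=13<=B[j]=26 take 13, i++

i=1, j=2, merged so far=[10, 12, 13]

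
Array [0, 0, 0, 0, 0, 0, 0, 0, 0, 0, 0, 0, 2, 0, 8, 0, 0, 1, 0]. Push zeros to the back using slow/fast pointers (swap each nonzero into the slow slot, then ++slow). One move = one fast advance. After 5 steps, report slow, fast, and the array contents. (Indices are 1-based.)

slow=1, fast=6, a=[0, 0, 0, 0, 0, 0, 0, 0, 0, 0, 0, 0, 2, 0, 8, 0, 0, 1, 0]

slow=1 fast=1: a[fast]=0, fast++
slow=1 fast=2: a[fast]=0, fast++
slow=1 fast=3: a[fast]=0, fast++
slow=1 fast=4: a[fast]=0, fast++
slow=1 fast=5: a[fast]=0, fast++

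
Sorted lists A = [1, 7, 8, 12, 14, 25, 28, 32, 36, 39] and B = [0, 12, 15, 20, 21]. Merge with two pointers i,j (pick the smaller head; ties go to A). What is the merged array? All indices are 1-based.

[i=1,j=1] A[i]=1>B[j]=0 take 0 → j++
[i=1,j=2] A[i]=1<=B[j]=12 take 1 → i++
[i=2,j=2] A[i]=7<=B[j]=12 take 7 → i++
[i=3,j=2] A[i]=8<=B[j]=12 take 8 → i++
[i=4,j=2] A[i]=12<=B[j]=12 take 12 → i++
[i=5,j=2] A[i]=14>B[j]=12 take 12 → j++
[i=5,j=3] A[i]=14<=B[j]=15 take 14 → i++
[i=6,j=3] A[i]=25>B[j]=15 take 15 → j++
[i=6,j=4] A[i]=25>B[j]=20 take 20 → j++
[i=6,j=5] A[i]=25>B[j]=21 take 21 → j++
[i=6,j=6] B done, take A[i]=25 → i++
[i=7,j=6] B done, take A[i]=28 → i++
[i=8,j=6] B done, take A[i]=32 → i++
[i=9,j=6] B done, take A[i]=36 → i++
[i=10,j=6] B done, take A[i]=39 → i++

[0, 1, 7, 8, 12, 12, 14, 15, 20, 21, 25, 28, 32, 36, 39]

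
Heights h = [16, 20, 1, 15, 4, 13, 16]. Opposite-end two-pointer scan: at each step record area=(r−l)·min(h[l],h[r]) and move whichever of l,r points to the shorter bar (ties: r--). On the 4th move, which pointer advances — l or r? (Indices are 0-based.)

l=0 r=6: min(16,16)*6=96 best=96 *, r--
l=0 r=5: min(16,13)*5=65 best=96, r--
l=0 r=4: min(16,4)*4=16 best=96, r--
l=0 r=3: min(16,15)*3=45 best=96, r--

r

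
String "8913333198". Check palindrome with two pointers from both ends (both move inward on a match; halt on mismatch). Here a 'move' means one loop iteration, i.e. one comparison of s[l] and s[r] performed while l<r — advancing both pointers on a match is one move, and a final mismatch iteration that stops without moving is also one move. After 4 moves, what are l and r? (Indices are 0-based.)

l=4, r=5

l=0 r=9: '8'=='8', l++,r--
l=1 r=8: '9'=='9', l++,r--
l=2 r=7: '1'=='1', l++,r--
l=3 r=6: '3'=='3', l++,r--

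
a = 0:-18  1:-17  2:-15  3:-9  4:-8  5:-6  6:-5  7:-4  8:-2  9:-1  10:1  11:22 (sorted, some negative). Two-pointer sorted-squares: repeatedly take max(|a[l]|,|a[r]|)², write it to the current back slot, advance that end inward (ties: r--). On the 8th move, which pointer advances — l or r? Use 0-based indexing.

l=0 r=11: |-18|<=|22| out[11]=484, r--
l=0 r=10: |-18|>|1| out[10]=324, l++
l=1 r=10: |-17|>|1| out[9]=289, l++
l=2 r=10: |-15|>|1| out[8]=225, l++
l=3 r=10: |-9|>|1| out[7]=81, l++
l=4 r=10: |-8|>|1| out[6]=64, l++
l=5 r=10: |-6|>|1| out[5]=36, l++
l=6 r=10: |-5|>|1| out[4]=25, l++

l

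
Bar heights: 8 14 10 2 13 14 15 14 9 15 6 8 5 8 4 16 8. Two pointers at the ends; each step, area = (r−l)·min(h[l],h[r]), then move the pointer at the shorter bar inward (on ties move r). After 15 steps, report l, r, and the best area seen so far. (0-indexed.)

l=0 r=16: min(8,8)*16=128 best=128 *, r--
l=0 r=15: min(8,16)*15=120 best=128, l++
l=1 r=15: min(14,16)*14=196 best=196 *, l++
l=2 r=15: min(10,16)*13=130 best=196, l++
l=3 r=15: min(2,16)*12=24 best=196, l++
l=4 r=15: min(13,16)*11=143 best=196, l++
l=5 r=15: min(14,16)*10=140 best=196, l++
l=6 r=15: min(15,16)*9=135 best=196, l++
l=7 r=15: min(14,16)*8=112 best=196, l++
l=8 r=15: min(9,16)*7=63 best=196, l++
l=9 r=15: min(15,16)*6=90 best=196, l++
l=10 r=15: min(6,16)*5=30 best=196, l++
l=11 r=15: min(8,16)*4=32 best=196, l++
l=12 r=15: min(5,16)*3=15 best=196, l++
l=13 r=15: min(8,16)*2=16 best=196, l++

l=14, r=15, best area=196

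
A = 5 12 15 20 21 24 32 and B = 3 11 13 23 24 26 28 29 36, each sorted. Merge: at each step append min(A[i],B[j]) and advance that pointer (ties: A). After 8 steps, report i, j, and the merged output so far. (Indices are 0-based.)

i=5, j=3, merged so far=[3, 5, 11, 12, 13, 15, 20, 21]

[i=0,j=0] A[i]=5>B[j]=3 take 3 → j++
[i=0,j=1] A[i]=5<=B[j]=11 take 5 → i++
[i=1,j=1] A[i]=12>B[j]=11 take 11 → j++
[i=1,j=2] A[i]=12<=B[j]=13 take 12 → i++
[i=2,j=2] A[i]=15>B[j]=13 take 13 → j++
[i=2,j=3] A[i]=15<=B[j]=23 take 15 → i++
[i=3,j=3] A[i]=20<=B[j]=23 take 20 → i++
[i=4,j=3] A[i]=21<=B[j]=23 take 21 → i++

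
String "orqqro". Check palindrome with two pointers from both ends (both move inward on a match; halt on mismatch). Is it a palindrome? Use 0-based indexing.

palindrome

[0,5] 'o'=='o' → l++,r--
[1,4] 'r'=='r' → l++,r--
[2,3] 'q'=='q' → l++,r--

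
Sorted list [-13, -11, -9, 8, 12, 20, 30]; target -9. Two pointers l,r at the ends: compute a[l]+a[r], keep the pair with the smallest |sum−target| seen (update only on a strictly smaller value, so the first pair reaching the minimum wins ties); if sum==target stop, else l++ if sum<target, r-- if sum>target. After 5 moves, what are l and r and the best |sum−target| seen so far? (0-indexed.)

l=1, r=2, best |Δ|=4

[0,6] -13+30=17 d=26 * → r--
[0,5] -13+20=7 d=16 * → r--
[0,4] -13+12=-1 d=8 * → r--
[0,3] -13+8=-5 d=4 * → r--
[0,2] -13+-9=-22 d=13 → l++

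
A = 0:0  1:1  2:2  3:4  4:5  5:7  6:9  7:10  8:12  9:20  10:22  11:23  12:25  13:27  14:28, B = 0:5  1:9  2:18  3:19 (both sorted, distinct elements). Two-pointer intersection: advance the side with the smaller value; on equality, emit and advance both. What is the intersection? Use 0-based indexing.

[i=0,j=0] 0<5 → i++
[i=1,j=0] 1<5 → i++
[i=2,j=0] 2<5 → i++
[i=3,j=0] 4<5 → i++
[i=4,j=0] 5==5 emit → i++,j++
[i=5,j=1] 7<9 → i++
[i=6,j=1] 9==9 emit → i++,j++
[i=7,j=2] 10<18 → i++
[i=8,j=2] 12<18 → i++
[i=9,j=2] 20>18 → j++
[i=9,j=3] 20>19 → j++

intersection = [5, 9]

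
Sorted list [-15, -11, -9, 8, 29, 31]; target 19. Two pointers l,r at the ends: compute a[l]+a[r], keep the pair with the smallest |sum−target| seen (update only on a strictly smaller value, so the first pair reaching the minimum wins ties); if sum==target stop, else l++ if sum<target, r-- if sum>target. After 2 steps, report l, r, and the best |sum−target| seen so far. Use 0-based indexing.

[0,5] -15+31=16 d=3 * → l++
[1,5] -11+31=20 d=1 * → r--

l=1, r=4, best |Δ|=1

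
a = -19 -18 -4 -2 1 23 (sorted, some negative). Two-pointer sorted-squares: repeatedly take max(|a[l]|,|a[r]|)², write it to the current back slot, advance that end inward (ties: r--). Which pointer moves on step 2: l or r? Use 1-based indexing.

[1,6] |-19|<=|23| out[6]=529 → r--
[1,5] |-19|>|1| out[5]=361 → l++

l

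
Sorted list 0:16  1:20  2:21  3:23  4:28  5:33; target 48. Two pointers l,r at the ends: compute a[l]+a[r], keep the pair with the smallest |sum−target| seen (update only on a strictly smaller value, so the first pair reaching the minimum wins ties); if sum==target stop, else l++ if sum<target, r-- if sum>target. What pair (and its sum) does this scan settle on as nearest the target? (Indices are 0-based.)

l=0 r=5: 16+33=49 d=1 *, r--
l=0 r=4: 16+28=44 d=4, l++
l=1 r=4: 20+28=48 d=0 *, stop

pair (20, 28) with sum 48 (|Δ|=0)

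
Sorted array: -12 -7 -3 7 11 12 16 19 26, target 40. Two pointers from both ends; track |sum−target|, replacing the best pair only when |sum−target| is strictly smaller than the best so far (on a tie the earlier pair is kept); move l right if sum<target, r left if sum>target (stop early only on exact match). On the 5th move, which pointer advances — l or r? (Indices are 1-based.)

[1,9] -12+26=14 d=26 * → l++
[2,9] -7+26=19 d=21 * → l++
[3,9] -3+26=23 d=17 * → l++
[4,9] 7+26=33 d=7 * → l++
[5,9] 11+26=37 d=3 * → l++

l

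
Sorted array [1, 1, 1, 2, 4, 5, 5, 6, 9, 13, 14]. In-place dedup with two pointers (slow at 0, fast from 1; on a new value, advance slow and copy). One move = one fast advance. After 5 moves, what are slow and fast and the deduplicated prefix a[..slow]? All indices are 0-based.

(s=0,f=1) a[fast]=1=a[slow] dup → fast++
(s=0,f=2) a[fast]=1=a[slow] dup → fast++
(s=0,f=3) a[fast]=2≠a[slow]=1 write a[1]=2 → slow++,fast++
(s=1,f=4) a[fast]=4≠a[slow]=2 write a[2]=4 → slow++,fast++
(s=2,f=5) a[fast]=5≠a[slow]=4 write a[3]=5 → slow++,fast++

slow=3, fast=6, prefix=[1, 2, 4, 5]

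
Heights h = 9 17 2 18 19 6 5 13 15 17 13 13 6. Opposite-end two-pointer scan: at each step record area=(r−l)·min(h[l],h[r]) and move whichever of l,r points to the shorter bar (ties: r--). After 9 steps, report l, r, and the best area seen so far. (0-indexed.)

l=0 r=12: min(9,6)*12=72 best=72 *, r--
l=0 r=11: min(9,13)*11=99 best=99 *, l++
l=1 r=11: min(17,13)*10=130 best=130 *, r--
l=1 r=10: min(17,13)*9=117 best=130, r--
l=1 r=9: min(17,17)*8=136 best=136 *, r--
l=1 r=8: min(17,15)*7=105 best=136, r--
l=1 r=7: min(17,13)*6=78 best=136, r--
l=1 r=6: min(17,5)*5=25 best=136, r--
l=1 r=5: min(17,6)*4=24 best=136, r--

l=1, r=4, best area=136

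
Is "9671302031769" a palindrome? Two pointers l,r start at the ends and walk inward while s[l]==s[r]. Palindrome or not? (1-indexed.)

[1,13] '9'=='9' → l++,r--
[2,12] '6'=='6' → l++,r--
[3,11] '7'=='7' → l++,r--
[4,10] '1'=='1' → l++,r--
[5,9] '3'=='3' → l++,r--
[6,8] '0'=='0' → l++,r--

palindrome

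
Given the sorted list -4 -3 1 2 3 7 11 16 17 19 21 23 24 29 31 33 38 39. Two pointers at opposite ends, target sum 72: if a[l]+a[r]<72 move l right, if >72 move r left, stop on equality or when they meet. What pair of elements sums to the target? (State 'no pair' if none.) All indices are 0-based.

(33, 39)

l=0 r=17: -4+39=35 <72, l++
l=1 r=17: -3+39=36 <72, l++
l=2 r=17: 1+39=40 <72, l++
l=3 r=17: 2+39=41 <72, l++
l=4 r=17: 3+39=42 <72, l++
l=5 r=17: 7+39=46 <72, l++
l=6 r=17: 11+39=50 <72, l++
l=7 r=17: 16+39=55 <72, l++
l=8 r=17: 17+39=56 <72, l++
l=9 r=17: 19+39=58 <72, l++
l=10 r=17: 21+39=60 <72, l++
l=11 r=17: 23+39=62 <72, l++
l=12 r=17: 24+39=63 <72, l++
l=13 r=17: 29+39=68 <72, l++
l=14 r=17: 31+39=70 <72, l++
l=15 r=17: 33+39=72, found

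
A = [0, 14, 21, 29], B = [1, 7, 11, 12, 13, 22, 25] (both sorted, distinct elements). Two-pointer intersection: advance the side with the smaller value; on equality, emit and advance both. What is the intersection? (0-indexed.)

[i=0,j=0] 0<1 → i++
[i=1,j=0] 14>1 → j++
[i=1,j=1] 14>7 → j++
[i=1,j=2] 14>11 → j++
[i=1,j=3] 14>12 → j++
[i=1,j=4] 14>13 → j++
[i=1,j=5] 14<22 → i++
[i=2,j=5] 21<22 → i++
[i=3,j=5] 29>22 → j++
[i=3,j=6] 29>25 → j++

intersection = []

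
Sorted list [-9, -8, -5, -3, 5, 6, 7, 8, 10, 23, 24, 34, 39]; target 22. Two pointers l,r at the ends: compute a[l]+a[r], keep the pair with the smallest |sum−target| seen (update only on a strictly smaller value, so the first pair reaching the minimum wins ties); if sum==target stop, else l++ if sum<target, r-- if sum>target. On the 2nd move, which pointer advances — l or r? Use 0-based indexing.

[0,12] -9+39=30 d=8 * → r--
[0,11] -9+34=25 d=3 * → r--

r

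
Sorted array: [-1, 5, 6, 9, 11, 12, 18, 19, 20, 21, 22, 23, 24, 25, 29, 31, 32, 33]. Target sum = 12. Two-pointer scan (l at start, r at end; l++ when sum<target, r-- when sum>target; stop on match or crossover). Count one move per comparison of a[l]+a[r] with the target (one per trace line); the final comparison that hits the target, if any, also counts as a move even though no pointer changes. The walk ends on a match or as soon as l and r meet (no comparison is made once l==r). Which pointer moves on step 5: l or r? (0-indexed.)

r

l=0 r=17: -1+33=32 >12, r--
l=0 r=16: -1+32=31 >12, r--
l=0 r=15: -1+31=30 >12, r--
l=0 r=14: -1+29=28 >12, r--
l=0 r=13: -1+25=24 >12, r--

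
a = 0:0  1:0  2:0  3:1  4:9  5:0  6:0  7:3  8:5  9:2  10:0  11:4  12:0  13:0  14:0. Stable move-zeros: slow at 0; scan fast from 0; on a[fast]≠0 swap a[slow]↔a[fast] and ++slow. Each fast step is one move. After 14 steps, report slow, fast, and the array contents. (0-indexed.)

slow=6, fast=14, a=[1, 9, 3, 5, 2, 4, 0, 0, 0, 0, 0, 0, 0, 0, 0]

(s=0,f=0) a[fast]=0 → fast++
(s=0,f=1) a[fast]=0 → fast++
(s=0,f=2) a[fast]=0 → fast++
(s=0,f=3) a[fast]=1≠0 swap→a[0]=1 → slow++,fast++
(s=1,f=4) a[fast]=9≠0 swap→a[1]=9 → slow++,fast++
(s=2,f=5) a[fast]=0 → fast++
(s=2,f=6) a[fast]=0 → fast++
(s=2,f=7) a[fast]=3≠0 swap→a[2]=3 → slow++,fast++
(s=3,f=8) a[fast]=5≠0 swap→a[3]=5 → slow++,fast++
(s=4,f=9) a[fast]=2≠0 swap→a[4]=2 → slow++,fast++
(s=5,f=10) a[fast]=0 → fast++
(s=5,f=11) a[fast]=4≠0 swap→a[5]=4 → slow++,fast++
(s=6,f=12) a[fast]=0 → fast++
(s=6,f=13) a[fast]=0 → fast++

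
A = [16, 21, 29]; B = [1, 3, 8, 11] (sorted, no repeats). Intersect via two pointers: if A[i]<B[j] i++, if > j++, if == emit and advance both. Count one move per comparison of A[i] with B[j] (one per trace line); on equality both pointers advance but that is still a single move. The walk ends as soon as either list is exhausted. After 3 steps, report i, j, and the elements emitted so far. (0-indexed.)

i=0 j=0: 16>1, j++
i=0 j=1: 16>3, j++
i=0 j=2: 16>8, j++

i=0, j=3, emitted=[]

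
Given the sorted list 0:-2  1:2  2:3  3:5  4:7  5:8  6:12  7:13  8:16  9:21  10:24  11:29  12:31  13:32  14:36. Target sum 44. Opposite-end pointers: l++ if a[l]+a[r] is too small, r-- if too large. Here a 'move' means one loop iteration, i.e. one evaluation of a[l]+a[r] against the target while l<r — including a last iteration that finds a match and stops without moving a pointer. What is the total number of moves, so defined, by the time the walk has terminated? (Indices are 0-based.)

l=0 r=14: -2+36=34 <44, l++
l=1 r=14: 2+36=38 <44, l++
l=2 r=14: 3+36=39 <44, l++
l=3 r=14: 5+36=41 <44, l++
l=4 r=14: 7+36=43 <44, l++
l=5 r=14: 8+36=44, found

6 moves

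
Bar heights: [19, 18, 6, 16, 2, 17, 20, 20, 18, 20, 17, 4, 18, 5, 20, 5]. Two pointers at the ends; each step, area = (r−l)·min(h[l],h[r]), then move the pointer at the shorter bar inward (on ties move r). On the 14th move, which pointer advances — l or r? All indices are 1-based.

[1,16] min(19,5)*15=75 best=75 * → r--
[1,15] min(19,20)*14=266 best=266 * → l++
[2,15] min(18,20)*13=234 best=266 → l++
[3,15] min(6,20)*12=72 best=266 → l++
[4,15] min(16,20)*11=176 best=266 → l++
[5,15] min(2,20)*10=20 best=266 → l++
[6,15] min(17,20)*9=153 best=266 → l++
[7,15] min(20,20)*8=160 best=266 → r--
[7,14] min(20,5)*7=35 best=266 → r--
[7,13] min(20,18)*6=108 best=266 → r--
[7,12] min(20,4)*5=20 best=266 → r--
[7,11] min(20,17)*4=68 best=266 → r--
[7,10] min(20,20)*3=60 best=266 → r--
[7,9] min(20,18)*2=36 best=266 → r--

r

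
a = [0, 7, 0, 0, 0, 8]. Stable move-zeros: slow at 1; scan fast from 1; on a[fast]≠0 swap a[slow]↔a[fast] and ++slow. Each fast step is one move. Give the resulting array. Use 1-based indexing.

[7, 8, 0, 0, 0, 0]

slow=1 fast=1: a[fast]=0, fast++
slow=1 fast=2: a[fast]=7≠0 swap→a[1]=7, slow++,fast++
slow=2 fast=3: a[fast]=0, fast++
slow=2 fast=4: a[fast]=0, fast++
slow=2 fast=5: a[fast]=0, fast++
slow=2 fast=6: a[fast]=8≠0 swap→a[2]=8, slow++,fast++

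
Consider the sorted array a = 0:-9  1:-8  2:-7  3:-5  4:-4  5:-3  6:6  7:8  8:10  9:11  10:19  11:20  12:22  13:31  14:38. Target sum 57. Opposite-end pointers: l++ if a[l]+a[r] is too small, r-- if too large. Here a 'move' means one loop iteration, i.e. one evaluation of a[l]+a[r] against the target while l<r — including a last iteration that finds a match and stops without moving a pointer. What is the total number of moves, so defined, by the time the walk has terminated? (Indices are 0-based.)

11 moves

[0,14] -9+38=29 <57 → l++
[1,14] -8+38=30 <57 → l++
[2,14] -7+38=31 <57 → l++
[3,14] -5+38=33 <57 → l++
[4,14] -4+38=34 <57 → l++
[5,14] -3+38=35 <57 → l++
[6,14] 6+38=44 <57 → l++
[7,14] 8+38=46 <57 → l++
[8,14] 10+38=48 <57 → l++
[9,14] 11+38=49 <57 → l++
[10,14] 19+38=57 → found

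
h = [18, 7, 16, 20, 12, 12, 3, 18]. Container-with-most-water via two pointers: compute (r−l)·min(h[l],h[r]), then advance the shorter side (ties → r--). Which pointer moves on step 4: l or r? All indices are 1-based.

r

[1,8] min(18,18)*7=126 best=126 * → r--
[1,7] min(18,3)*6=18 best=126 → r--
[1,6] min(18,12)*5=60 best=126 → r--
[1,5] min(18,12)*4=48 best=126 → r--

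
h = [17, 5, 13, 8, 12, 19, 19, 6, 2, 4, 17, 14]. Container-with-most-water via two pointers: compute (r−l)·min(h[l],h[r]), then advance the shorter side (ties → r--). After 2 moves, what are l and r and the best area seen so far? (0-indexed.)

l=0 r=11: min(17,14)*11=154 best=154 *, r--
l=0 r=10: min(17,17)*10=170 best=170 *, r--

l=0, r=9, best area=170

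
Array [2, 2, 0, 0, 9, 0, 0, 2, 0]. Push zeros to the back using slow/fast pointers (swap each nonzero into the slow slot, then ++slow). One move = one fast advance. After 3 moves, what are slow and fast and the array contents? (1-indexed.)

(s=1,f=1) a[fast]=2≠0 swap→a[1]=2 → slow++,fast++
(s=2,f=2) a[fast]=2≠0 swap→a[2]=2 → slow++,fast++
(s=3,f=3) a[fast]=0 → fast++

slow=3, fast=4, a=[2, 2, 0, 0, 9, 0, 0, 2, 0]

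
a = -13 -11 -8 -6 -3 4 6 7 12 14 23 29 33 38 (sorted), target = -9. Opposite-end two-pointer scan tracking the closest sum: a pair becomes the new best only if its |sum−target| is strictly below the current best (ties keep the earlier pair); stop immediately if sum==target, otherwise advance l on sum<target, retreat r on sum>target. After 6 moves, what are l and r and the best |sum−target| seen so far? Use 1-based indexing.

l=1, r=8, best |Δ|=8

l=1 r=14: -13+38=25 d=34 *, r--
l=1 r=13: -13+33=20 d=29 *, r--
l=1 r=12: -13+29=16 d=25 *, r--
l=1 r=11: -13+23=10 d=19 *, r--
l=1 r=10: -13+14=1 d=10 *, r--
l=1 r=9: -13+12=-1 d=8 *, r--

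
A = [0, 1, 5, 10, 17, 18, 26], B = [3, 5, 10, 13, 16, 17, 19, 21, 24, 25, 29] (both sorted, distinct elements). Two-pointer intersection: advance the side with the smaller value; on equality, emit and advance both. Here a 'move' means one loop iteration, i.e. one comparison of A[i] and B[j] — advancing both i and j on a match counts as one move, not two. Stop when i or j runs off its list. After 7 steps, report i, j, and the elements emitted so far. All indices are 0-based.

i=4, j=5, emitted=[5, 10]

[i=0,j=0] 0<3 → i++
[i=1,j=0] 1<3 → i++
[i=2,j=0] 5>3 → j++
[i=2,j=1] 5==5 emit → i++,j++
[i=3,j=2] 10==10 emit → i++,j++
[i=4,j=3] 17>13 → j++
[i=4,j=4] 17>16 → j++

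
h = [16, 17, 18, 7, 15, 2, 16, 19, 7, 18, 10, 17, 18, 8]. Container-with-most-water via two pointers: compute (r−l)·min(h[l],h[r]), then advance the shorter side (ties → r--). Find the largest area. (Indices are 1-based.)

max area = 192

[1,14] min(16,8)*13=104 best=104 * → r--
[1,13] min(16,18)*12=192 best=192 * → l++
[2,13] min(17,18)*11=187 best=192 → l++
[3,13] min(18,18)*10=180 best=192 → r--
[3,12] min(18,17)*9=153 best=192 → r--
[3,11] min(18,10)*8=80 best=192 → r--
[3,10] min(18,18)*7=126 best=192 → r--
[3,9] min(18,7)*6=42 best=192 → r--
[3,8] min(18,19)*5=90 best=192 → l++
[4,8] min(7,19)*4=28 best=192 → l++
[5,8] min(15,19)*3=45 best=192 → l++
[6,8] min(2,19)*2=4 best=192 → l++
[7,8] min(16,19)*1=16 best=192 → l++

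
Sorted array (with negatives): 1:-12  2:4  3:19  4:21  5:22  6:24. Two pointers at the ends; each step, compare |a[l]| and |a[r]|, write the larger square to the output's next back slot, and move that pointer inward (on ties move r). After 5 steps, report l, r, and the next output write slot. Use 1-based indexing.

[1,6] |-12|<=|24| out[6]=576 → r--
[1,5] |-12|<=|22| out[5]=484 → r--
[1,4] |-12|<=|21| out[4]=441 → r--
[1,3] |-12|<=|19| out[3]=361 → r--
[1,2] |-12|>|4| out[2]=144 → l++

l=2, r=2, next write slot=1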